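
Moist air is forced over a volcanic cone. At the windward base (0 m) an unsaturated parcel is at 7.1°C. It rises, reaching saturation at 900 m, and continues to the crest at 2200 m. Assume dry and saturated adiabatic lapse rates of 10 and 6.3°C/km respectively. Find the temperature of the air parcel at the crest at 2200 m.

-10.09°C

0 → 900 m (dry, 10°C/km): ΔT = -10 × 0.9 = -9°C → T = -1.9°C
900 → 2200 m (saturated, 6.3°C/km): ΔT = -6.3 × 1.3 = -8.19°C → T = -10.09°C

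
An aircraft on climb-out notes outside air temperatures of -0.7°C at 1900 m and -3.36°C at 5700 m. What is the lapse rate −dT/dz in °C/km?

Γ = −ΔT/Δz = (-0.7 − (-3.36)) / (5700 − 1900) m
  = 2.66°C / 3.8 km = 0.7°C/km

0.7°C/km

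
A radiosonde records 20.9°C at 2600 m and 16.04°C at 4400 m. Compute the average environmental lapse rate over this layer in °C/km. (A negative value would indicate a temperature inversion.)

2.7°C/km

Γ = −ΔT/Δz = (20.9 − 16.04) / (4400 − 2600) m
  = 4.86°C / 1.8 km = 2.7°C/km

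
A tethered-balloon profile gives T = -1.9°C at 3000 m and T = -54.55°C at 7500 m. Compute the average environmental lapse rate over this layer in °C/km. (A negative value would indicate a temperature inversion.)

Γ = −ΔT/Δz = (-1.9 − (-54.55)) / (7500 − 3000) m
  = 52.65°C / 4.5 km = 11.7°C/km

11.7°C/km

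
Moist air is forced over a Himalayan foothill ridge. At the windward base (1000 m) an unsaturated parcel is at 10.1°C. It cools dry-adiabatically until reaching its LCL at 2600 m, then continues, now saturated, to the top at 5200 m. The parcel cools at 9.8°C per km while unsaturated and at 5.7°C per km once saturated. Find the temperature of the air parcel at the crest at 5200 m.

1000 → 2600 m (dry, 9.8°C/km): ΔT = -9.8 × 1.6 = -15.68°C → T = -5.58°C
2600 → 5200 m (saturated, 5.7°C/km): ΔT = -5.7 × 2.6 = -14.82°C → T = -20.4°C

-20.4°C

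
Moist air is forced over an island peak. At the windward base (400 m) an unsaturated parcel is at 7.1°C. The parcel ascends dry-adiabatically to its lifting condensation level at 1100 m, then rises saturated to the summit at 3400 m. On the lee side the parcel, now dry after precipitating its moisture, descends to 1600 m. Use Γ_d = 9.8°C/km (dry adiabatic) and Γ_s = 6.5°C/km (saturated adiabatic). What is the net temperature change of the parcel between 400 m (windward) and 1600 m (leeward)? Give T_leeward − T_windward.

400–1100 m, dry: Δz = 0.7 km ⇒ ΔT = -6.86°C; T = 0.24°C
1100–3400 m, saturated: Δz = 2.3 km ⇒ ΔT = -14.95°C; T = -14.71°C
3400–1600 m, dry descent: Δz = 1.8 km ⇒ ΔT = +17.64°C; T = 2.93°C
Net change vs windward start: 2.93 − 7.1 = -4.17°C

-4.17°C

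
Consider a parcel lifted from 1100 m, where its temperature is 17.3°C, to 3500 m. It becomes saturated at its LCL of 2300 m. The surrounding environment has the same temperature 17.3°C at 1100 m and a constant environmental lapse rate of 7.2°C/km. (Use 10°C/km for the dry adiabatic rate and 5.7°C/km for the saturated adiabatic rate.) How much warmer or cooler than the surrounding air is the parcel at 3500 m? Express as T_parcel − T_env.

Parcel:
  Dry to 2300 m: -10 × 1.2 km = -12°C, so T = 5.3°C.
  Saturated to 3500 m: -5.7 × 1.2 km = -6.84°C, so T = -1.54°C.
Environment:
  Environment to 3500 m: -7.2 × 2.4 km = -17.28°C, so T = 0.02°C.
T_parcel − T_env = -1.54 − 0.02 = -1.56°C

-1.56°C (parcel cooler than environment)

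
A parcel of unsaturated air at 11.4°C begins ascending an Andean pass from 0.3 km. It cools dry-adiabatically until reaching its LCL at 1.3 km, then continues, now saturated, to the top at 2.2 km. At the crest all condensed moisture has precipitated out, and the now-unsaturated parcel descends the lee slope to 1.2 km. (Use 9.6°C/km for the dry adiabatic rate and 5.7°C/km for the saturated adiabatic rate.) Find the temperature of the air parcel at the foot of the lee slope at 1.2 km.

300–1300 m, dry: Δz = 1 km ⇒ ΔT = -9.6°C; T = 1.8°C
1300–2200 m, saturated: Δz = 0.9 km ⇒ ΔT = -5.13°C; T = -3.33°C
2200–1200 m, dry descent: Δz = 1 km ⇒ ΔT = +9.6°C; T = 6.27°C

6.27°C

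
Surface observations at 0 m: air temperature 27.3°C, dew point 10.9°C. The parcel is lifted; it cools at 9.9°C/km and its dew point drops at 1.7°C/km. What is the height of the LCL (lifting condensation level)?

2000 m

T and T_d converge at 9.9 − 1.7 = 8.2°C per km
Height above start = (27.3 − 10.9) / 8.2 = 2 km
LCL altitude = 0 m + 2000 m = 2000 m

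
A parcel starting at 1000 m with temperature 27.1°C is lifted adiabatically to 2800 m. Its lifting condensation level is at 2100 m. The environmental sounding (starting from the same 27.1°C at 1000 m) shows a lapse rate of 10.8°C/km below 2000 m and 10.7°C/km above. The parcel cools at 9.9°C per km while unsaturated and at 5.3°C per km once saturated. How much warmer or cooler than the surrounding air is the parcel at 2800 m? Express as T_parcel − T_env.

+4.76°C (parcel warmer than environment)

Parcel:
  Dry to 2100 m: -9.9 × 1.1 km = -10.89°C, so T = 16.21°C.
  Saturated to 2800 m: -5.3 × 0.7 km = -3.71°C, so T = 12.5°C.
Environment:
  Environment, lower layer to 2000 m: -10.8 × 1 km = -10.8°C, so T = 16.3°C.
  Environment, upper layer to 2800 m: -10.7 × 0.8 km = -8.56°C, so T = 7.74°C.
T_parcel − T_env = 12.5 − 7.74 = +4.76°C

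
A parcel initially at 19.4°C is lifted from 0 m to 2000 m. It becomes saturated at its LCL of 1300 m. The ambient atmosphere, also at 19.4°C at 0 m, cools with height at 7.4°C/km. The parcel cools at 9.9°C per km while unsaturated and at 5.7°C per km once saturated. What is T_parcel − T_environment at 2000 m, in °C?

Parcel:
  From 0 m to 1300 m (dry): cools by 9.9 × 1.3 = 12.87°C, giving 6.53°C.
  From 1300 m to 2000 m (saturated): cools by 5.7 × 0.7 = 3.99°C, giving 2.54°C.
Environment:
  From 0 m to 2000 m (environment): cools by 7.4 × 2 = 14.8°C, giving 4.6°C.
T_parcel − T_env = 2.54 − 4.6 = -2.06°C

-2.06°C (parcel cooler than environment)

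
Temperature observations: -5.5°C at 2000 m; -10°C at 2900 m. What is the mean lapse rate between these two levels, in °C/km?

Γ = −ΔT/Δz = (-5.5 − (-10)) / (2900 − 2000) m
  = 4.5°C / 0.9 km = 5°C/km

5°C/km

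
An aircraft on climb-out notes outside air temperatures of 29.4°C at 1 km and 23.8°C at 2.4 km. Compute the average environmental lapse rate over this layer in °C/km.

4°C/km

Γ = −ΔT/Δz = (29.4 − 23.8) / (2400 − 1000) m
  = 5.6°C / 1.4 km = 4°C/km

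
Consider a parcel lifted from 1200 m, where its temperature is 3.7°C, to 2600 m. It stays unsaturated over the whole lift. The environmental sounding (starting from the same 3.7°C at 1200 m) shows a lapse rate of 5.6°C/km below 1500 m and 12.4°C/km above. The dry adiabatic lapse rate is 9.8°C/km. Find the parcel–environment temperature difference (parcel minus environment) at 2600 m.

+1.6°C (parcel warmer than environment)

Parcel:
  1200–2600 m, dry: Δz = 1.4 km ⇒ ΔT = -13.72°C; T = -10.02°C
Environment:
  1200–1500 m, environment, lower layer: Δz = 0.3 km ⇒ ΔT = -1.68°C; T = 2.02°C
  1500–2600 m, environment, upper layer: Δz = 1.1 km ⇒ ΔT = -13.64°C; T = -11.62°C
T_parcel − T_env = -10.02 − (-11.62) = +1.6°C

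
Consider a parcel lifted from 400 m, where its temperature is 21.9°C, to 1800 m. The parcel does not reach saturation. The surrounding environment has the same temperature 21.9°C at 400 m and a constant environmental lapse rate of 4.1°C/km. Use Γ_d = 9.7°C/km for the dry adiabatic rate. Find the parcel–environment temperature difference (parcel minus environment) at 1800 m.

Parcel:
  Dry to 1800 m: -9.7 × 1.4 km = -13.58°C, so T = 8.32°C.
Environment:
  Environment to 1800 m: -4.1 × 1.4 km = -5.74°C, so T = 16.16°C.
T_parcel − T_env = 8.32 − 16.16 = -7.84°C

-7.84°C (parcel cooler than environment)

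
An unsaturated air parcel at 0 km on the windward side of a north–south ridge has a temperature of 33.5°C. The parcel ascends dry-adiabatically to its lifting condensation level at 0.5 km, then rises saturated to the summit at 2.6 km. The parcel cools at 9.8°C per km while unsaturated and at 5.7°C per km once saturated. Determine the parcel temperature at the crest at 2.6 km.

From 0 m to 500 m (dry): cools by 9.8 × 0.5 = 4.9°C, giving 28.6°C.
From 500 m to 2600 m (saturated): cools by 5.7 × 2.1 = 11.97°C, giving 16.63°C.

16.63°C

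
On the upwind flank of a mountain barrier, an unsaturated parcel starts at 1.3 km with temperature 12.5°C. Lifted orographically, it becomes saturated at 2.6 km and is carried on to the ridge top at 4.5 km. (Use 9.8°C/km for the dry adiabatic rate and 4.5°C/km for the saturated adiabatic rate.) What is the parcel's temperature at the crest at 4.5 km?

-8.79°C

From 1300 m to 2600 m (dry): cools by 9.8 × 1.3 = 12.74°C, giving -0.24°C.
From 2600 m to 4500 m (saturated): cools by 4.5 × 1.9 = 8.55°C, giving -8.79°C.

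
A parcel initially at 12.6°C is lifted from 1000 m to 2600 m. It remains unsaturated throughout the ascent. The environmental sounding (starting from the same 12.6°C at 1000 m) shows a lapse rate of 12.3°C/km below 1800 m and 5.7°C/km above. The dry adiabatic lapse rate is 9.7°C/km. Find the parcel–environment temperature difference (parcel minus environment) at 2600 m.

-1.12°C (parcel cooler than environment)

Parcel:
  Dry to 2600 m: -9.7 × 1.6 km = -15.52°C, so T = -2.92°C.
Environment:
  Environment, lower layer to 1800 m: -12.3 × 0.8 km = -9.84°C, so T = 2.76°C.
  Environment, upper layer to 2600 m: -5.7 × 0.8 km = -4.56°C, so T = -1.8°C.
T_parcel − T_env = -2.92 − (-1.8) = -1.12°C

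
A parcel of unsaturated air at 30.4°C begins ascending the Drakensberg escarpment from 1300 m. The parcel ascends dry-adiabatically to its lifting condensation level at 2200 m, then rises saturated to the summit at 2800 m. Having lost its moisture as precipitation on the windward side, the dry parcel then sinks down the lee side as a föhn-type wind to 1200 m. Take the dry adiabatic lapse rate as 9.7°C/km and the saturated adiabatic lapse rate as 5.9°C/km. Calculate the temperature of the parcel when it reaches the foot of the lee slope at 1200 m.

1300–2200 m, dry: Δz = 0.9 km ⇒ ΔT = -8.73°C; T = 21.67°C
2200–2800 m, saturated: Δz = 0.6 km ⇒ ΔT = -3.54°C; T = 18.13°C
2800–1200 m, dry descent: Δz = 1.6 km ⇒ ΔT = +15.52°C; T = 33.65°C

33.65°C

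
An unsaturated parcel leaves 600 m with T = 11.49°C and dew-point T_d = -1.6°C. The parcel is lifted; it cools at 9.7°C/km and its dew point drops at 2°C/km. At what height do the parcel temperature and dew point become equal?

2300 m

T and T_d converge at 9.7 − 2 = 7.7°C per km
Height above start = (11.49 − (-1.6)) / 7.7 = 1.7 km
LCL altitude = 600 m + 1700 m = 2300 m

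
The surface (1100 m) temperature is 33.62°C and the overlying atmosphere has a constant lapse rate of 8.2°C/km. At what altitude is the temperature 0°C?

Height above start = (33.62 − 0) / 8.2 = 4.1 km
Altitude = 1100 m + 4100 m = 5200 m

5200 m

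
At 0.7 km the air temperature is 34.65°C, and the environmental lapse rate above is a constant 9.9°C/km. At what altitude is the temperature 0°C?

4.2 km

Height above start = (34.65 − 0) / 9.9 = 3.5 km
Altitude = 700 m + 3500 m = 4200 m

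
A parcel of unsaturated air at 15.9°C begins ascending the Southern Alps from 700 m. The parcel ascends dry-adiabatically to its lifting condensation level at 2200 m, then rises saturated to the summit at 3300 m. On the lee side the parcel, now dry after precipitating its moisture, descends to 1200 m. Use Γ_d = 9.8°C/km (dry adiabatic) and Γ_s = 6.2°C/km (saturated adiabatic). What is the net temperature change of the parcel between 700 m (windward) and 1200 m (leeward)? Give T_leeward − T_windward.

700 → 2200 m (dry, 9.8°C/km): ΔT = -9.8 × 1.5 = -14.7°C → T = 1.2°C
2200 → 3300 m (saturated, 6.2°C/km): ΔT = -6.2 × 1.1 = -6.82°C → T = -5.62°C
3300 → 1200 m (dry descent, 9.8°C/km): ΔT = +9.8 × 2.1 = +20.58°C → T = 14.96°C
Net change vs windward start: 14.96 − 15.9 = -0.94°C

-0.94°C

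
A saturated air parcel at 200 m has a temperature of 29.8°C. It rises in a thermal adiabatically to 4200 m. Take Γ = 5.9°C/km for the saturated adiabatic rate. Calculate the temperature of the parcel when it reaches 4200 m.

From 200 m to 4200 m (saturated adiabatic): cools by 5.9 × 4 = 23.6°C, giving 6.2°C.

6.2°C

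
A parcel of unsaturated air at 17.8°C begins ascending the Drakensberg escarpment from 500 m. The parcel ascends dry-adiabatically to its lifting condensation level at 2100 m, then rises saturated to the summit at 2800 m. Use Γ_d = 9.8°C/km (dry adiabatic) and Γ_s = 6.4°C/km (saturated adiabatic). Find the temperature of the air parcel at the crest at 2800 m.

500 → 2100 m (dry, 9.8°C/km): ΔT = -9.8 × 1.6 = -15.68°C → T = 2.12°C
2100 → 2800 m (saturated, 6.4°C/km): ΔT = -6.4 × 0.7 = -4.48°C → T = -2.36°C

-2.36°C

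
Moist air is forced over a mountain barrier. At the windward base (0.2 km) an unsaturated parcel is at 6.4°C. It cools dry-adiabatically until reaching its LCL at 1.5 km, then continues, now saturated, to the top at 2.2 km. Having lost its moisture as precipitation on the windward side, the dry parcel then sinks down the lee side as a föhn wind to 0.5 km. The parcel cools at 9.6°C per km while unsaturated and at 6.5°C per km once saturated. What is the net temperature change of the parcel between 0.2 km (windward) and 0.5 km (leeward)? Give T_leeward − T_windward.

-0.71°C

Dry to 1500 m: -9.6 × 1.3 km = -12.48°C, so T = -6.08°C.
Saturated to 2200 m: -6.5 × 0.7 km = -4.55°C, so T = -10.63°C.
Dry descent to 500 m: +9.6 × 1.7 km = +16.32°C, so T = 5.69°C.
Net change vs windward start: 5.69 − 6.4 = -0.71°C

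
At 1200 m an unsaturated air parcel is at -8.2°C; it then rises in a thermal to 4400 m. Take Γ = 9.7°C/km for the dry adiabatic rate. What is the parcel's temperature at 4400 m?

-39.24°C

From 1200 m to 4400 m (dry adiabatic): cools by 9.7 × 3.2 = 31.04°C, giving -39.24°C.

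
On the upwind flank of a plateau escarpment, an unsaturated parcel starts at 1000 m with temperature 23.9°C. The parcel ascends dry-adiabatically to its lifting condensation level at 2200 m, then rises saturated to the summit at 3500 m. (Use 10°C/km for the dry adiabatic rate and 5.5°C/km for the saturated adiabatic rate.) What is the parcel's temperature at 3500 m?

4.75°C

From 1000 m to 2200 m (dry): cools by 10 × 1.2 = 12°C, giving 11.9°C.
From 2200 m to 3500 m (saturated): cools by 5.5 × 1.3 = 7.15°C, giving 4.75°C.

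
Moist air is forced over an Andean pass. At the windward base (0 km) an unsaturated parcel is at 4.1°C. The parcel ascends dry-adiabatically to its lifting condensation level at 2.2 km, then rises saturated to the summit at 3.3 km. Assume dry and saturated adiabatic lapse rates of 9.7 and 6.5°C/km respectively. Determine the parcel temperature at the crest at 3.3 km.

Dry to 2200 m: -9.7 × 2.2 km = -21.34°C, so T = -17.24°C.
Saturated to 3300 m: -6.5 × 1.1 km = -7.15°C, so T = -24.39°C.

-24.39°C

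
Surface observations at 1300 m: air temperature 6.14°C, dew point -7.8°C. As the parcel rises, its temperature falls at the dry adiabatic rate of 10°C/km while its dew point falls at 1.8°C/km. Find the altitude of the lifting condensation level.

T and T_d converge at 10 − 1.8 = 8.2°C per km
Height above start = (6.14 − (-7.8)) / 8.2 = 1.7 km
LCL altitude = 1300 m + 1700 m = 3000 m

3000 m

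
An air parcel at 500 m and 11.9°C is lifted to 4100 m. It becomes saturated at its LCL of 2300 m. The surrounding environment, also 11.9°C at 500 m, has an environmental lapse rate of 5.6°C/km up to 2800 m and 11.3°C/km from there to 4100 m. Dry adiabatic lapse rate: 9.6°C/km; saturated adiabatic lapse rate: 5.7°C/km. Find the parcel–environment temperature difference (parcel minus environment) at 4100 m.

+0.03°C (parcel warmer than environment)

Parcel:
  Dry to 2300 m: -9.6 × 1.8 km = -17.28°C, so T = -5.38°C.
  Saturated to 4100 m: -5.7 × 1.8 km = -10.26°C, so T = -15.64°C.
Environment:
  Environment, lower layer to 2800 m: -5.6 × 2.3 km = -12.88°C, so T = -0.98°C.
  Environment, upper layer to 4100 m: -11.3 × 1.3 km = -14.69°C, so T = -15.67°C.
T_parcel − T_env = -15.64 − (-15.67) = +0.03°C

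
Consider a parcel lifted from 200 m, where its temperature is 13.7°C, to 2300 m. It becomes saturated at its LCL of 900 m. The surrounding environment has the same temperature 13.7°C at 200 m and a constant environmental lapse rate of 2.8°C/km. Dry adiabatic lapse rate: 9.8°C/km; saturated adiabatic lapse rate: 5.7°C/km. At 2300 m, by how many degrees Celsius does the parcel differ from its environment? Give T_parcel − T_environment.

-8.96°C (parcel cooler than environment)

Parcel:
  200–900 m, dry: Δz = 0.7 km ⇒ ΔT = -6.86°C; T = 6.84°C
  900–2300 m, saturated: Δz = 1.4 km ⇒ ΔT = -7.98°C; T = -1.14°C
Environment:
  200–2300 m, environment: Δz = 2.1 km ⇒ ΔT = -5.88°C; T = 7.82°C
T_parcel − T_env = -1.14 − 7.82 = -8.96°C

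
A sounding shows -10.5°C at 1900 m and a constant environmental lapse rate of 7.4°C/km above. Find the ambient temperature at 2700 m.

1900 → 2700 m (environmental, 7.4°C/km): ΔT = -7.4 × 0.8 = -5.92°C → T = -16.42°C

-16.42°C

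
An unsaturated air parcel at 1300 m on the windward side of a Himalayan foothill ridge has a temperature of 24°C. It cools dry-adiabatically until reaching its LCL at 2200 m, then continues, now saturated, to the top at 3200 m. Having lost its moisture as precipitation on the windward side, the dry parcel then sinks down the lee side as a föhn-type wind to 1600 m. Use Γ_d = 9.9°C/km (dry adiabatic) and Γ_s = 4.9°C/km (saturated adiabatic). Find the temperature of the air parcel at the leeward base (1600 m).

1300 → 2200 m (dry, 9.9°C/km): ΔT = -9.9 × 0.9 = -8.91°C → T = 15.09°C
2200 → 3200 m (saturated, 4.9°C/km): ΔT = -4.9 × 1 = -4.9°C → T = 10.19°C
3200 → 1600 m (dry descent, 9.9°C/km): ΔT = +9.9 × 1.6 = +15.84°C → T = 26.03°C

26.03°C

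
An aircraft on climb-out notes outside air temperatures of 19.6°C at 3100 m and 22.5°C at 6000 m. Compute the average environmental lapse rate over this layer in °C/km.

-1°C/km

Γ = −ΔT/Δz = (19.6 − 22.5) / (6000 − 3100) m
  = -2.9°C / 2.9 km = -1°C/km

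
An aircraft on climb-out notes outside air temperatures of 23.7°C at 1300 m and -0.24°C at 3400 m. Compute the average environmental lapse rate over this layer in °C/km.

11.4°C/km

Γ = −ΔT/Δz = (23.7 − (-0.24)) / (3400 − 1300) m
  = 23.94°C / 2.1 km = 11.4°C/km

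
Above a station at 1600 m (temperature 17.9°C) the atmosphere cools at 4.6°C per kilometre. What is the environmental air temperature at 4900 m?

Environmental to 4900 m: -4.6 × 3.3 km = -15.18°C, so T = 2.72°C.

2.72°C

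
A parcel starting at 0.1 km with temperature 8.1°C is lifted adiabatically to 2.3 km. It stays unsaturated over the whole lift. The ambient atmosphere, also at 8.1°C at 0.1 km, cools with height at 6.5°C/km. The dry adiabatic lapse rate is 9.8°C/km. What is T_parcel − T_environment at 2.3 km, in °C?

-7.26°C (parcel cooler than environment)

Parcel:
  From 100 m to 2300 m (dry): cools by 9.8 × 2.2 = 21.56°C, giving -13.46°C.
Environment:
  From 100 m to 2300 m (environment): cools by 6.5 × 2.2 = 14.3°C, giving -6.2°C.
T_parcel − T_env = -13.46 − (-6.2) = -7.26°C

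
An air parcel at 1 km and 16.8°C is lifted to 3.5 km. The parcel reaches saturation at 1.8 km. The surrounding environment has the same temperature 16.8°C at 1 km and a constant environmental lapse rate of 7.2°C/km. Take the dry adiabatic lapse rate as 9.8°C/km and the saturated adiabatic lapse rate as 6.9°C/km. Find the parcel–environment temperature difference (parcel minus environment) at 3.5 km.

Parcel:
  Dry to 1800 m: -9.8 × 0.8 km = -7.84°C, so T = 8.96°C.
  Saturated to 3500 m: -6.9 × 1.7 km = -11.73°C, so T = -2.77°C.
Environment:
  Environment to 3500 m: -7.2 × 2.5 km = -18°C, so T = -1.2°C.
T_parcel − T_env = -2.77 − (-1.2) = -1.57°C

-1.57°C (parcel cooler than environment)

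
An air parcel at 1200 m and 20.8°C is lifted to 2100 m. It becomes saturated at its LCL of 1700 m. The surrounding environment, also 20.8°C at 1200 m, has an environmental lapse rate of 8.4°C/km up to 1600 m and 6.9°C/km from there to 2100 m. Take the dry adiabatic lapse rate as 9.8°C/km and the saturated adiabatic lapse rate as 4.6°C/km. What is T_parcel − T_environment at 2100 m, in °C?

Parcel:
  1200–1700 m, dry: Δz = 0.5 km ⇒ ΔT = -4.9°C; T = 15.9°C
  1700–2100 m, saturated: Δz = 0.4 km ⇒ ΔT = -1.84°C; T = 14.06°C
Environment:
  1200–1600 m, environment, lower layer: Δz = 0.4 km ⇒ ΔT = -3.36°C; T = 17.44°C
  1600–2100 m, environment, upper layer: Δz = 0.5 km ⇒ ΔT = -3.45°C; T = 13.99°C
T_parcel − T_env = 14.06 − 13.99 = +0.07°C

+0.07°C (parcel warmer than environment)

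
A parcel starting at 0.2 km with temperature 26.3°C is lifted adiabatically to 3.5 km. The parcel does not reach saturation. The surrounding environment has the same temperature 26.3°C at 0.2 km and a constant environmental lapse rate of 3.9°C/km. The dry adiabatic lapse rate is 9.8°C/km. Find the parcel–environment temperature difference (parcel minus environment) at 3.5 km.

-19.47°C (parcel cooler than environment)

Parcel:
  Dry to 3500 m: -9.8 × 3.3 km = -32.34°C, so T = -6.04°C.
Environment:
  Environment to 3500 m: -3.9 × 3.3 km = -12.87°C, so T = 13.43°C.
T_parcel − T_env = -6.04 − 13.43 = -19.47°C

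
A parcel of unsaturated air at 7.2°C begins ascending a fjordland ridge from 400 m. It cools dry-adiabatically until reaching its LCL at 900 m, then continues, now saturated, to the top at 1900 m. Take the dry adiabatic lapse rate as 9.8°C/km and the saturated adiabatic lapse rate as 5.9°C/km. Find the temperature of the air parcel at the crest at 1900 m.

400–900 m, dry: Δz = 0.5 km ⇒ ΔT = -4.9°C; T = 2.3°C
900–1900 m, saturated: Δz = 1 km ⇒ ΔT = -5.9°C; T = -3.6°C

-3.6°C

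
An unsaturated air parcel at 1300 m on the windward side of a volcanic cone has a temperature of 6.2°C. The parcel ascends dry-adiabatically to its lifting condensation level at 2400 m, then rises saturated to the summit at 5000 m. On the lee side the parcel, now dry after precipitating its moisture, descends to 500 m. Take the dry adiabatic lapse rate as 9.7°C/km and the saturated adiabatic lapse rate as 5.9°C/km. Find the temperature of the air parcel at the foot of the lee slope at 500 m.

1300 → 2400 m (dry, 9.7°C/km): ΔT = -9.7 × 1.1 = -10.67°C → T = -4.47°C
2400 → 5000 m (saturated, 5.9°C/km): ΔT = -5.9 × 2.6 = -15.34°C → T = -19.81°C
5000 → 500 m (dry descent, 9.7°C/km): ΔT = +9.7 × 4.5 = +43.65°C → T = 23.84°C

23.84°C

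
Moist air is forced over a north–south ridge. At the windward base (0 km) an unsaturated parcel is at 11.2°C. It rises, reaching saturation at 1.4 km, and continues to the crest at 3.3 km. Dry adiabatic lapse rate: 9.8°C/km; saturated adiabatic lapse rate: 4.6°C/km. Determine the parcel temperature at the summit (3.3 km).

-11.26°C

0–1400 m, dry: Δz = 1.4 km ⇒ ΔT = -13.72°C; T = -2.52°C
1400–3300 m, saturated: Δz = 1.9 km ⇒ ΔT = -8.74°C; T = -11.26°C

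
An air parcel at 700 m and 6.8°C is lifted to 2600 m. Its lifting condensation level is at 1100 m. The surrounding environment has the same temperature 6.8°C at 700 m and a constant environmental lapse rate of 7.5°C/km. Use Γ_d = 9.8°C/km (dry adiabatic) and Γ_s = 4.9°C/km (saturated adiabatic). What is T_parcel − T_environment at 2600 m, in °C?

Parcel:
  From 700 m to 1100 m (dry): cools by 9.8 × 0.4 = 3.92°C, giving 2.88°C.
  From 1100 m to 2600 m (saturated): cools by 4.9 × 1.5 = 7.35°C, giving -4.47°C.
Environment:
  From 700 m to 2600 m (environment): cools by 7.5 × 1.9 = 14.25°C, giving -7.45°C.
T_parcel − T_env = -4.47 − (-7.45) = +2.98°C

+2.98°C (parcel warmer than environment)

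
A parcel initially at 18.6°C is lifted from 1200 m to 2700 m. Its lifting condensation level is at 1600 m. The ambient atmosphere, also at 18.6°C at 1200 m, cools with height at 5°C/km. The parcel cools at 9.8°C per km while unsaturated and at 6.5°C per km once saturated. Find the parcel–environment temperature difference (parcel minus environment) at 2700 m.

Parcel:
  1200 → 1600 m (dry, 9.8°C/km): ΔT = -9.8 × 0.4 = -3.92°C → T = 14.68°C
  1600 → 2700 m (saturated, 6.5°C/km): ΔT = -6.5 × 1.1 = -7.15°C → T = 7.53°C
Environment:
  1200 → 2700 m (environment, 5°C/km): ΔT = -5 × 1.5 = -7.5°C → T = 11.1°C
T_parcel − T_env = 7.53 − 11.1 = -3.57°C

-3.57°C (parcel cooler than environment)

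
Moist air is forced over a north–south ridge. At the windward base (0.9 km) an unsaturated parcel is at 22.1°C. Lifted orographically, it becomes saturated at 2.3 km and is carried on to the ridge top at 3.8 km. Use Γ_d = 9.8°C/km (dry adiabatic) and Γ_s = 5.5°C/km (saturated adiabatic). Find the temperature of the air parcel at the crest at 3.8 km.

900–2300 m, dry: Δz = 1.4 km ⇒ ΔT = -13.72°C; T = 8.38°C
2300–3800 m, saturated: Δz = 1.5 km ⇒ ΔT = -8.25°C; T = 0.13°C

0.13°C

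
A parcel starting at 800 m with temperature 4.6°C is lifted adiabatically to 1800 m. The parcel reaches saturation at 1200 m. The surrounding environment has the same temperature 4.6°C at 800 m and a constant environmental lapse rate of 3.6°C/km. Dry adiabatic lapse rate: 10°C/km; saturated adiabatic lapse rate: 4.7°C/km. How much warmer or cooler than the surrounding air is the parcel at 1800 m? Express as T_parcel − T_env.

Parcel:
  800–1200 m, dry: Δz = 0.4 km ⇒ ΔT = -4°C; T = 0.6°C
  1200–1800 m, saturated: Δz = 0.6 km ⇒ ΔT = -2.82°C; T = -2.22°C
Environment:
  800–1800 m, environment: Δz = 1 km ⇒ ΔT = -3.6°C; T = 1°C
T_parcel − T_env = -2.22 − 1 = -3.22°C

-3.22°C (parcel cooler than environment)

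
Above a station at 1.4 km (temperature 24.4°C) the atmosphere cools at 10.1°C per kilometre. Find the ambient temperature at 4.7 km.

1400 → 4700 m (environmental, 10.1°C/km): ΔT = -10.1 × 3.3 = -33.33°C → T = -8.93°C

-8.93°C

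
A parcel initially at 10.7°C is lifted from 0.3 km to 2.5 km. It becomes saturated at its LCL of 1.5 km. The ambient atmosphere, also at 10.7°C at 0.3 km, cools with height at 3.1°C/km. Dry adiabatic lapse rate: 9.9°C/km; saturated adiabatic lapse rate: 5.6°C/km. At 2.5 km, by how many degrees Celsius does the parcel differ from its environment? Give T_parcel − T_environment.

Parcel:
  300–1500 m, dry: Δz = 1.2 km ⇒ ΔT = -11.88°C; T = -1.18°C
  1500–2500 m, saturated: Δz = 1 km ⇒ ΔT = -5.6°C; T = -6.78°C
Environment:
  300–2500 m, environment: Δz = 2.2 km ⇒ ΔT = -6.82°C; T = 3.88°C
T_parcel − T_env = -6.78 − 3.88 = -10.66°C

-10.66°C (parcel cooler than environment)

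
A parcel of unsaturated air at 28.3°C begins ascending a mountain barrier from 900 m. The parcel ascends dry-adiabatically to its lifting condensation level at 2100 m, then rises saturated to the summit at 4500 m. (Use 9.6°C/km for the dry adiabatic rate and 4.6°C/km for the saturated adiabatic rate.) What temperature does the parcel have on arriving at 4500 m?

900 → 2100 m (dry, 9.6°C/km): ΔT = -9.6 × 1.2 = -11.52°C → T = 16.78°C
2100 → 4500 m (saturated, 4.6°C/km): ΔT = -4.6 × 2.4 = -11.04°C → T = 5.74°C

5.74°C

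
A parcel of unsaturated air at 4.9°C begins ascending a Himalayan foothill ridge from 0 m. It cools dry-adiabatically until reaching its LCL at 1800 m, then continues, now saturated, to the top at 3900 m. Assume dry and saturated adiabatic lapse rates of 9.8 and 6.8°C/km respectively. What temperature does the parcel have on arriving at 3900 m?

-27.02°C

Dry to 1800 m: -9.8 × 1.8 km = -17.64°C, so T = -12.74°C.
Saturated to 3900 m: -6.8 × 2.1 km = -14.28°C, so T = -27.02°C.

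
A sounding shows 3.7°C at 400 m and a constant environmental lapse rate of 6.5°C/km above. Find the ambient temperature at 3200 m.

400 → 3200 m (environmental, 6.5°C/km): ΔT = -6.5 × 2.8 = -18.2°C → T = -14.5°C

-14.5°C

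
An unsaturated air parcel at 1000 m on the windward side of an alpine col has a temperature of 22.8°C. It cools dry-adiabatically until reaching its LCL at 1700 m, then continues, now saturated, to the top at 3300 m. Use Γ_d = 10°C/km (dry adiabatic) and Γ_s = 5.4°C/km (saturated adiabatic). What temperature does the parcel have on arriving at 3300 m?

Dry to 1700 m: -10 × 0.7 km = -7°C, so T = 15.8°C.
Saturated to 3300 m: -5.4 × 1.6 km = -8.64°C, so T = 7.16°C.

7.16°C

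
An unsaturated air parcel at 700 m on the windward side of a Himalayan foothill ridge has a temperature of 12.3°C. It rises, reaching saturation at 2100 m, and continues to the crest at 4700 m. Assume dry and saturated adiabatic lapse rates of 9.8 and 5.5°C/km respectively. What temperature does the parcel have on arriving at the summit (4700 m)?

-15.72°C

From 700 m to 2100 m (dry): cools by 9.8 × 1.4 = 13.72°C, giving -1.42°C.
From 2100 m to 4700 m (saturated): cools by 5.5 × 2.6 = 14.3°C, giving -15.72°C.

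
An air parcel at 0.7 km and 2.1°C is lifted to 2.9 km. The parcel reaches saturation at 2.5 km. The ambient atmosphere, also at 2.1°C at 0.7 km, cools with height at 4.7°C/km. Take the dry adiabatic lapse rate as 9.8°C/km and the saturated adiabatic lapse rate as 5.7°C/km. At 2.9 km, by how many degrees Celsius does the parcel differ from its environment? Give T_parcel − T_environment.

Parcel:
  Dry to 2500 m: -9.8 × 1.8 km = -17.64°C, so T = -15.54°C.
  Saturated to 2900 m: -5.7 × 0.4 km = -2.28°C, so T = -17.82°C.
Environment:
  Environment to 2900 m: -4.7 × 2.2 km = -10.34°C, so T = -8.24°C.
T_parcel − T_env = -17.82 − (-8.24) = -9.58°C

-9.58°C (parcel cooler than environment)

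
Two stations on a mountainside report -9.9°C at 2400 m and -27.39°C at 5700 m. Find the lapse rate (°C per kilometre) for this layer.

5.3°C/km

Γ = −ΔT/Δz = (-9.9 − (-27.39)) / (5700 − 2400) m
  = 17.49°C / 3.3 km = 5.3°C/km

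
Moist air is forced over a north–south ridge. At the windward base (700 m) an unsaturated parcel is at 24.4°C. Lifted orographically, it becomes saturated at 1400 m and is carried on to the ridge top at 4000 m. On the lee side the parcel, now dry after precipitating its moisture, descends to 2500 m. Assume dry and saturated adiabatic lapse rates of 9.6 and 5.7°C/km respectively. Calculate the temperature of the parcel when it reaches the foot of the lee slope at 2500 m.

17.26°C

700–1400 m, dry: Δz = 0.7 km ⇒ ΔT = -6.72°C; T = 17.68°C
1400–4000 m, saturated: Δz = 2.6 km ⇒ ΔT = -14.82°C; T = 2.86°C
4000–2500 m, dry descent: Δz = 1.5 km ⇒ ΔT = +14.4°C; T = 17.26°C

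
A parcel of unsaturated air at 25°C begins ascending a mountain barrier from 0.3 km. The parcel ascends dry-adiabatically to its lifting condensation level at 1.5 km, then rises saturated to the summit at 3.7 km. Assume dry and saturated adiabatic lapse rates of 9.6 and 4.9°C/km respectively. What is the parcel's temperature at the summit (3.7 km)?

From 300 m to 1500 m (dry): cools by 9.6 × 1.2 = 11.52°C, giving 13.48°C.
From 1500 m to 3700 m (saturated): cools by 4.9 × 2.2 = 10.78°C, giving 2.7°C.

2.7°C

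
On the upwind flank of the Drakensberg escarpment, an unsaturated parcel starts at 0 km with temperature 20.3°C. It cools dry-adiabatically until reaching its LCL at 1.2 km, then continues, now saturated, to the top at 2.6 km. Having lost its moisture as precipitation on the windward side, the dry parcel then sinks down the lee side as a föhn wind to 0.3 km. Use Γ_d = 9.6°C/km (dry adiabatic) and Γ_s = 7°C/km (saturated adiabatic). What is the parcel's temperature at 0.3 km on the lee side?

21.06°C

Dry to 1200 m: -9.6 × 1.2 km = -11.52°C, so T = 8.78°C.
Saturated to 2600 m: -7 × 1.4 km = -9.8°C, so T = -1.02°C.
Dry descent to 300 m: +9.6 × 2.3 km = +22.08°C, so T = 21.06°C.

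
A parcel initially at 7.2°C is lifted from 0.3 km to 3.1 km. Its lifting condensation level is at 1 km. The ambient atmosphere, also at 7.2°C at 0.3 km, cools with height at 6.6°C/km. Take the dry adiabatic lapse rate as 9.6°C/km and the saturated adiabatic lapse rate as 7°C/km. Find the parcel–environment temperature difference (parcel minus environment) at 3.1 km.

-2.94°C (parcel cooler than environment)

Parcel:
  From 300 m to 1000 m (dry): cools by 9.6 × 0.7 = 6.72°C, giving 0.48°C.
  From 1000 m to 3100 m (saturated): cools by 7 × 2.1 = 14.7°C, giving -14.22°C.
Environment:
  From 300 m to 3100 m (environment): cools by 6.6 × 2.8 = 18.48°C, giving -11.28°C.
T_parcel − T_env = -14.22 − (-11.28) = -2.94°C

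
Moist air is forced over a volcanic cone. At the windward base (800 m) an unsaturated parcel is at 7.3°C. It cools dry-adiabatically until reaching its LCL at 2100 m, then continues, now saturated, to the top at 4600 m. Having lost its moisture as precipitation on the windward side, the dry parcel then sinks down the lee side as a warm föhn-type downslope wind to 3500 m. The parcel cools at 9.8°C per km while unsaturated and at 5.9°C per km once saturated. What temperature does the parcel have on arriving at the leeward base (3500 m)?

800 → 2100 m (dry, 9.8°C/km): ΔT = -9.8 × 1.3 = -12.74°C → T = -5.44°C
2100 → 4600 m (saturated, 5.9°C/km): ΔT = -5.9 × 2.5 = -14.75°C → T = -20.19°C
4600 → 3500 m (dry descent, 9.8°C/km): ΔT = +9.8 × 1.1 = +10.78°C → T = -9.41°C

-9.41°C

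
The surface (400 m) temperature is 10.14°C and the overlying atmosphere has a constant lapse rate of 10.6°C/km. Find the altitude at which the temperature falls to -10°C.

Height above start = (10.14 − (-10)) / 10.6 = 1.9 km
Altitude = 400 m + 1900 m = 2300 m

2300 m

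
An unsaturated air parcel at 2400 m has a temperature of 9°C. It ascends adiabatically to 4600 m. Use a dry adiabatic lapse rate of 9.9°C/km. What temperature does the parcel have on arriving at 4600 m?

-12.78°C

2400–4600 m, dry adiabatic: Δz = 2.2 km ⇒ ΔT = -21.78°C; T = -12.78°C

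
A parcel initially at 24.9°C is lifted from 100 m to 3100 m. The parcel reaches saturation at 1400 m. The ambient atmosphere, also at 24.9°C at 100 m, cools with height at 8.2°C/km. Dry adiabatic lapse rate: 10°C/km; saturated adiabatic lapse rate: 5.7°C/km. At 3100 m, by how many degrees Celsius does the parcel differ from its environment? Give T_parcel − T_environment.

+1.91°C (parcel warmer than environment)

Parcel:
  Dry to 1400 m: -10 × 1.3 km = -13°C, so T = 11.9°C.
  Saturated to 3100 m: -5.7 × 1.7 km = -9.69°C, so T = 2.21°C.
Environment:
  Environment to 3100 m: -8.2 × 3 km = -24.6°C, so T = 0.3°C.
T_parcel − T_env = 2.21 − 0.3 = +1.91°C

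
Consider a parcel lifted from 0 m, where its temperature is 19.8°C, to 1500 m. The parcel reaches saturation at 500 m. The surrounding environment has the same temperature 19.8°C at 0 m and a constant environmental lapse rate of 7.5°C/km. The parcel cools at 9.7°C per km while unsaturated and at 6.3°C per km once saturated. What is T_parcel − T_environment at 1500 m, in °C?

Parcel:
  0 → 500 m (dry, 9.7°C/km): ΔT = -9.7 × 0.5 = -4.85°C → T = 14.95°C
  500 → 1500 m (saturated, 6.3°C/km): ΔT = -6.3 × 1 = -6.3°C → T = 8.65°C
Environment:
  0 → 1500 m (environment, 7.5°C/km): ΔT = -7.5 × 1.5 = -11.25°C → T = 8.55°C
T_parcel − T_env = 8.65 − 8.55 = +0.1°C

+0.1°C (parcel warmer than environment)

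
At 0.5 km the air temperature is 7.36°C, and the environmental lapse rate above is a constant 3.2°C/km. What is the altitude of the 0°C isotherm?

2.8 km

Height above start = (7.36 − 0) / 3.2 = 2.3 km
Altitude = 500 m + 2300 m = 2800 m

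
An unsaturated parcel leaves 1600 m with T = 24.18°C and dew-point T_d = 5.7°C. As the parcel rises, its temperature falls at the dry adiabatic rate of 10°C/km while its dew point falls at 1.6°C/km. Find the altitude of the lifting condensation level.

T and T_d converge at 10 − 1.6 = 8.4°C per km
Height above start = (24.18 − 5.7) / 8.4 = 2.2 km
LCL altitude = 1600 m + 2200 m = 3800 m

3800 m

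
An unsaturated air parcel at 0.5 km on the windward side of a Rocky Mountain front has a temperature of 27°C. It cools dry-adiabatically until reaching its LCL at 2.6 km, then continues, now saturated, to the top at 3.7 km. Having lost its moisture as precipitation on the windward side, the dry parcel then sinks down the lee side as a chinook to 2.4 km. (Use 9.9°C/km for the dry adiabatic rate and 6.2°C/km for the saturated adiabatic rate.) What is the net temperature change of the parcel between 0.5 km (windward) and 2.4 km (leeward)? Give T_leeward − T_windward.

-14.74°C

500 → 2600 m (dry, 9.9°C/km): ΔT = -9.9 × 2.1 = -20.79°C → T = 6.21°C
2600 → 3700 m (saturated, 6.2°C/km): ΔT = -6.2 × 1.1 = -6.82°C → T = -0.61°C
3700 → 2400 m (dry descent, 9.9°C/km): ΔT = +9.9 × 1.3 = +12.87°C → T = 12.26°C
Net change vs windward start: 12.26 − 27 = -14.74°C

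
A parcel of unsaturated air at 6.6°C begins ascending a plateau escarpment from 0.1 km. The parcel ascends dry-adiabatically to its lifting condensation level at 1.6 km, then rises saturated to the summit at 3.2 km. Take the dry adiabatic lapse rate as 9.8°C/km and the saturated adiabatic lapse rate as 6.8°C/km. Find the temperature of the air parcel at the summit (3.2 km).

From 100 m to 1600 m (dry): cools by 9.8 × 1.5 = 14.7°C, giving -8.1°C.
From 1600 m to 3200 m (saturated): cools by 6.8 × 1.6 = 10.88°C, giving -18.98°C.

-18.98°C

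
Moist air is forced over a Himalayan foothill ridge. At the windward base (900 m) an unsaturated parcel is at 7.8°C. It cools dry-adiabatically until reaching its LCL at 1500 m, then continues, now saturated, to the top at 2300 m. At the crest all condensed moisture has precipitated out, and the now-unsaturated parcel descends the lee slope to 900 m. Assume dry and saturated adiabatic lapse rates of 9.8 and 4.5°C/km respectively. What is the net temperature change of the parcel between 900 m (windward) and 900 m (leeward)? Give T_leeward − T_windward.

900 → 1500 m (dry, 9.8°C/km): ΔT = -9.8 × 0.6 = -5.88°C → T = 1.92°C
1500 → 2300 m (saturated, 4.5°C/km): ΔT = -4.5 × 0.8 = -3.6°C → T = -1.68°C
2300 → 900 m (dry descent, 9.8°C/km): ΔT = +9.8 × 1.4 = +13.72°C → T = 12.04°C
Net change vs windward start: 12.04 − 7.8 = +4.24°C

+4.24°C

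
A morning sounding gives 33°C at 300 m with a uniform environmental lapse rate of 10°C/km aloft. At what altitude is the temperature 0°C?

Height above start = (33 − 0) / 10 = 3.3 km
Altitude = 300 m + 3300 m = 3600 m

3600 m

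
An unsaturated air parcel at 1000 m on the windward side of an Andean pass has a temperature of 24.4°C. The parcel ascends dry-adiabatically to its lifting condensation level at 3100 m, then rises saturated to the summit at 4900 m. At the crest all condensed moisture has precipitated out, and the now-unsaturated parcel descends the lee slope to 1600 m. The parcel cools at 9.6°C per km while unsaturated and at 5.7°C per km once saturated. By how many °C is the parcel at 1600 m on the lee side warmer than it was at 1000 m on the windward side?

+1.26°C

1000 → 3100 m (dry, 9.6°C/km): ΔT = -9.6 × 2.1 = -20.16°C → T = 4.24°C
3100 → 4900 m (saturated, 5.7°C/km): ΔT = -5.7 × 1.8 = -10.26°C → T = -6.02°C
4900 → 1600 m (dry descent, 9.6°C/km): ΔT = +9.6 × 3.3 = +31.68°C → T = 25.66°C
Net change vs windward start: 25.66 − 24.4 = +1.26°C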